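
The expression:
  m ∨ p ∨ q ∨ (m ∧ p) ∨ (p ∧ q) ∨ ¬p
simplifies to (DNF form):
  True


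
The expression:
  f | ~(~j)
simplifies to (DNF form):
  f | j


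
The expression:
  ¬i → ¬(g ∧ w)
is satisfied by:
  {i: True, w: False, g: False}
  {w: False, g: False, i: False}
  {i: True, g: True, w: False}
  {g: True, w: False, i: False}
  {i: True, w: True, g: False}
  {w: True, i: False, g: False}
  {i: True, g: True, w: True}


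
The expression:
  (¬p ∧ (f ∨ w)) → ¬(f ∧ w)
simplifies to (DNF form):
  p ∨ ¬f ∨ ¬w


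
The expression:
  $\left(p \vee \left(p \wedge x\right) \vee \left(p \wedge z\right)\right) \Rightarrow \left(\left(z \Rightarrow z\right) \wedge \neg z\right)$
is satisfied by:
  {p: False, z: False}
  {z: True, p: False}
  {p: True, z: False}


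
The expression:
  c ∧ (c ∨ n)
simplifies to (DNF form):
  c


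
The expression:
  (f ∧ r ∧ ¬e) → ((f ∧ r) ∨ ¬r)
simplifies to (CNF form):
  True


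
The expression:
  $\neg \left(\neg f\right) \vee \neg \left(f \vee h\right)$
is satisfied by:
  {f: True, h: False}
  {h: False, f: False}
  {h: True, f: True}


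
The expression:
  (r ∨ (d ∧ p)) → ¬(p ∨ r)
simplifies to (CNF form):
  ¬r ∧ (¬d ∨ ¬p)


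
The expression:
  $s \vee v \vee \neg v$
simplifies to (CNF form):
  $\text{True}$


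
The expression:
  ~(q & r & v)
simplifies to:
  ~q | ~r | ~v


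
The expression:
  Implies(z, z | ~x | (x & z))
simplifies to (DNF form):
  True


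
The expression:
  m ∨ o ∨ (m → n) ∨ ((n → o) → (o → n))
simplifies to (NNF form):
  True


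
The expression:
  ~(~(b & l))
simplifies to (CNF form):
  b & l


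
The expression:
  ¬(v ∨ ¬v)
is never true.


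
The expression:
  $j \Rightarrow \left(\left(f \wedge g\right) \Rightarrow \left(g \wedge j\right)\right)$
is always true.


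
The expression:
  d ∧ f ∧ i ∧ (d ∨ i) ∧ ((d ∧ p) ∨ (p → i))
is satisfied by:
  {i: True, d: True, f: True}


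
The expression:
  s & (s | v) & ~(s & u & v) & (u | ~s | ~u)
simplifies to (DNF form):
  (s & ~u) | (s & ~v)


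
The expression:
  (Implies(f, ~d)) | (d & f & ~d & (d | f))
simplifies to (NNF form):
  ~d | ~f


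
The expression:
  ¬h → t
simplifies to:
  h ∨ t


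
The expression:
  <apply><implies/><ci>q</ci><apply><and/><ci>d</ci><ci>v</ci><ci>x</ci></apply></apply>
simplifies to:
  <apply><or/><apply><not/><ci>q</ci></apply><apply><and/><ci>d</ci><ci>v</ci><ci>x</ci></apply></apply>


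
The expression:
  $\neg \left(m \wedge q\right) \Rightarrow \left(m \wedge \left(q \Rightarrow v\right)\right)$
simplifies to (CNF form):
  $m$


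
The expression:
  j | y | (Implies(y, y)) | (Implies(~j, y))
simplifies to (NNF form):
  True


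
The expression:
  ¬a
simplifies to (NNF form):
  ¬a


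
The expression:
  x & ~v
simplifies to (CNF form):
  x & ~v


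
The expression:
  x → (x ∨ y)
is always true.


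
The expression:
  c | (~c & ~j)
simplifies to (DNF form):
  c | ~j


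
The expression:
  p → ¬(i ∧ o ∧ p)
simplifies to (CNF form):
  ¬i ∨ ¬o ∨ ¬p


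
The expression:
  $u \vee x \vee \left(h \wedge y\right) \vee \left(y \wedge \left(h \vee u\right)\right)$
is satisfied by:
  {x: True, u: True, h: True, y: True}
  {x: True, u: True, h: True, y: False}
  {x: True, u: True, y: True, h: False}
  {x: True, u: True, y: False, h: False}
  {x: True, h: True, y: True, u: False}
  {x: True, h: True, y: False, u: False}
  {x: True, h: False, y: True, u: False}
  {x: True, h: False, y: False, u: False}
  {u: True, h: True, y: True, x: False}
  {u: True, h: True, y: False, x: False}
  {u: True, y: True, h: False, x: False}
  {u: True, y: False, h: False, x: False}
  {h: True, y: True, u: False, x: False}


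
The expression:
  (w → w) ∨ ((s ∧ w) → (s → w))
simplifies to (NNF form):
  True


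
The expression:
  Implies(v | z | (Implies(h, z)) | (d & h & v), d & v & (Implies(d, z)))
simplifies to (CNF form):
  (h | v) & (d | ~z) & (v | ~z) & (z | ~v)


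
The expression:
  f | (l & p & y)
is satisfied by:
  {l: True, f: True, p: True, y: True}
  {l: True, f: True, p: True, y: False}
  {l: True, f: True, y: True, p: False}
  {l: True, f: True, y: False, p: False}
  {f: True, p: True, y: True, l: False}
  {f: True, p: True, y: False, l: False}
  {f: True, p: False, y: True, l: False}
  {f: True, p: False, y: False, l: False}
  {l: True, p: True, y: True, f: False}


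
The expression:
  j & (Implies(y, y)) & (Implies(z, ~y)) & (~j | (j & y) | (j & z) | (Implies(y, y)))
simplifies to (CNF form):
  j & (~y | ~z)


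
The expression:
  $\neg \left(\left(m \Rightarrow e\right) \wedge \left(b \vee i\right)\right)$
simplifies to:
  $\left(m \vee \neg b\right) \wedge \left(m \vee \neg i\right) \wedge \left(\neg b \vee \neg e\right) \wedge \left(\neg e \vee \neg i\right)$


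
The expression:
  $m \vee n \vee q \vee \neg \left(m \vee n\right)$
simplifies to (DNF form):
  $\text{True}$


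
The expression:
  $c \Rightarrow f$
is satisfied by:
  {f: True, c: False}
  {c: False, f: False}
  {c: True, f: True}


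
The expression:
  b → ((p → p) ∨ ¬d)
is always true.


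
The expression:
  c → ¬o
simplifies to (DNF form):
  ¬c ∨ ¬o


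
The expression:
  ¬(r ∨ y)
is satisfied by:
  {y: False, r: False}


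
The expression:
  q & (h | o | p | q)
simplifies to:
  q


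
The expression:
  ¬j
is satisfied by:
  {j: False}


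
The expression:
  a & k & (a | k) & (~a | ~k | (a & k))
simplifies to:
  a & k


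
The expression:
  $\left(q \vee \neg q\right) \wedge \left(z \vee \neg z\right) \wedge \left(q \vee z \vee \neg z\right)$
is always true.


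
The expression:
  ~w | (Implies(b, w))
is always true.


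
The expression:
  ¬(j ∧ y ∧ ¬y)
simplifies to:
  True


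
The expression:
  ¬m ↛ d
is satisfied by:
  {d: False, m: False}


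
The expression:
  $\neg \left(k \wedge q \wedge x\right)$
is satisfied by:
  {k: False, q: False, x: False}
  {x: True, k: False, q: False}
  {q: True, k: False, x: False}
  {x: True, q: True, k: False}
  {k: True, x: False, q: False}
  {x: True, k: True, q: False}
  {q: True, k: True, x: False}


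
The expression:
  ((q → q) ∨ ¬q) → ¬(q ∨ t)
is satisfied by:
  {q: False, t: False}


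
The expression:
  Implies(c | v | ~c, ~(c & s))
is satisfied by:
  {s: False, c: False}
  {c: True, s: False}
  {s: True, c: False}


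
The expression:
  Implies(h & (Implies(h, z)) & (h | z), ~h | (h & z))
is always true.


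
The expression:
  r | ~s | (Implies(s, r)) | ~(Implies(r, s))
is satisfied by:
  {r: True, s: False}
  {s: False, r: False}
  {s: True, r: True}


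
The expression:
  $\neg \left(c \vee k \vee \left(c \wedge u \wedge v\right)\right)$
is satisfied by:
  {k: False, c: False}


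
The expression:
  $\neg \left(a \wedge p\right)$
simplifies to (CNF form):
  $\neg a \vee \neg p$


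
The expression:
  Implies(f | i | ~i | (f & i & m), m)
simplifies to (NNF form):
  m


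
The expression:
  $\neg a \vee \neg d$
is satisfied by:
  {d: False, a: False}
  {a: True, d: False}
  {d: True, a: False}


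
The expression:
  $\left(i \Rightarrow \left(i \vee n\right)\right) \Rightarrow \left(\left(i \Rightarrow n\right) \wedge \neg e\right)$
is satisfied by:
  {n: True, i: False, e: False}
  {i: False, e: False, n: False}
  {n: True, i: True, e: False}


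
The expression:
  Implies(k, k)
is always true.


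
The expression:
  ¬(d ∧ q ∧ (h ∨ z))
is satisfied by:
  {z: False, h: False, q: False, d: False}
  {h: True, d: False, z: False, q: False}
  {z: True, d: False, h: False, q: False}
  {h: True, z: True, d: False, q: False}
  {d: True, z: False, h: False, q: False}
  {d: True, h: True, z: False, q: False}
  {d: True, z: True, h: False, q: False}
  {d: True, h: True, z: True, q: False}
  {q: True, d: False, z: False, h: False}
  {q: True, h: True, d: False, z: False}
  {q: True, z: True, d: False, h: False}
  {q: True, h: True, z: True, d: False}
  {q: True, d: True, z: False, h: False}


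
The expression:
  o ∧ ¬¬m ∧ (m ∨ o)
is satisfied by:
  {m: True, o: True}


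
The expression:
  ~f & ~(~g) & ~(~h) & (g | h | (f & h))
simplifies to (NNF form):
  g & h & ~f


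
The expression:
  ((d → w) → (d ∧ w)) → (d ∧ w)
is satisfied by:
  {w: True, d: False}
  {d: False, w: False}
  {d: True, w: True}


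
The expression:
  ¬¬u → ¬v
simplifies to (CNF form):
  ¬u ∨ ¬v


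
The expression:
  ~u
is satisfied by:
  {u: False}


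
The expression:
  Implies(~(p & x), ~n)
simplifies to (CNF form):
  (p | ~n) & (x | ~n)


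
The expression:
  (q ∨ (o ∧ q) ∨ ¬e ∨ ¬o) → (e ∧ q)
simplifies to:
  e ∧ (o ∨ q)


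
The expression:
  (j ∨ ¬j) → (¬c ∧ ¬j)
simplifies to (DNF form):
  ¬c ∧ ¬j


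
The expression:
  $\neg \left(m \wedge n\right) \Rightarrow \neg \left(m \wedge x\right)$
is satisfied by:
  {n: True, m: False, x: False}
  {m: False, x: False, n: False}
  {n: True, x: True, m: False}
  {x: True, m: False, n: False}
  {n: True, m: True, x: False}
  {m: True, n: False, x: False}
  {n: True, x: True, m: True}


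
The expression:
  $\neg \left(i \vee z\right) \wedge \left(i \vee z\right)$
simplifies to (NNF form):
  $\text{False}$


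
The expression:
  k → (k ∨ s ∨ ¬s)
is always true.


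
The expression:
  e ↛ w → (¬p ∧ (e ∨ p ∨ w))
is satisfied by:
  {w: True, p: False, e: False}
  {p: False, e: False, w: False}
  {w: True, e: True, p: False}
  {e: True, p: False, w: False}
  {w: True, p: True, e: False}
  {p: True, w: False, e: False}
  {w: True, e: True, p: True}


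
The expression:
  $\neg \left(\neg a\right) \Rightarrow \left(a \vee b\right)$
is always true.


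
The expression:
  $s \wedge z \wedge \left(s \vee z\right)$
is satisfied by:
  {z: True, s: True}


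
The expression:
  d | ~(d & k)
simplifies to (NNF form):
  True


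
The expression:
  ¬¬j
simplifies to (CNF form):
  j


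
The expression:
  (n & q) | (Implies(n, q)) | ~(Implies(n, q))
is always true.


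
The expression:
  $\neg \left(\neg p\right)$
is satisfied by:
  {p: True}


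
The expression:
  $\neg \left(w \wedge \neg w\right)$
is always true.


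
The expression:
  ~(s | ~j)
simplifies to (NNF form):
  j & ~s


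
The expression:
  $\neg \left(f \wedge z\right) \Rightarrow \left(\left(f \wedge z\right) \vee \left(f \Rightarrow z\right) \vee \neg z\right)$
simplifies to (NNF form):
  $\text{True}$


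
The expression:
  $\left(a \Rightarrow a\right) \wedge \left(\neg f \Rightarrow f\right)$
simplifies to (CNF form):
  $f$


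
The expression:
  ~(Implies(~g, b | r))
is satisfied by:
  {g: False, r: False, b: False}


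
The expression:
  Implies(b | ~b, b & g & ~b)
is never true.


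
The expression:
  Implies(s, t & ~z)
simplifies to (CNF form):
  (t | ~s) & (~s | ~z)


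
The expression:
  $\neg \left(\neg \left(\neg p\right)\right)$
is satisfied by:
  {p: False}


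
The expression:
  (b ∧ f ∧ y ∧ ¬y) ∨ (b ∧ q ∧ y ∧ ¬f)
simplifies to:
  b ∧ q ∧ y ∧ ¬f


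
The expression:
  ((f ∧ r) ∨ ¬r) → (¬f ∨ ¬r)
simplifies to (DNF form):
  ¬f ∨ ¬r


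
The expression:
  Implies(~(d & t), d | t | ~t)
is always true.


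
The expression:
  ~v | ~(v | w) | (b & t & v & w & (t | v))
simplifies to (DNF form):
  ~v | (b & t & w)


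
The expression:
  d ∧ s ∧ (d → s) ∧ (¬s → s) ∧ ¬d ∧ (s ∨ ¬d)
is never true.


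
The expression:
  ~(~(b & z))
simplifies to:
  b & z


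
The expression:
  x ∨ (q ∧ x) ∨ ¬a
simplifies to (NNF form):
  x ∨ ¬a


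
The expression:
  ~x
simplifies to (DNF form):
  ~x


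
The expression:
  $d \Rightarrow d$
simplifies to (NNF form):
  $\text{True}$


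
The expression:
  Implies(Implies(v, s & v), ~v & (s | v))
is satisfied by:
  {v: True, s: False}
  {s: True, v: False}


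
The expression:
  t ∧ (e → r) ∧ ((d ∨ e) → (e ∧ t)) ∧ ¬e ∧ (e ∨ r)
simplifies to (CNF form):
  r ∧ t ∧ ¬d ∧ ¬e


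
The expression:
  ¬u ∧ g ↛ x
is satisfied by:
  {g: True, u: False, x: False}


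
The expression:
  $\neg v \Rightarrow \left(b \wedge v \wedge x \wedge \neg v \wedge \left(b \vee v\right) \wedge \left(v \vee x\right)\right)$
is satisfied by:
  {v: True}


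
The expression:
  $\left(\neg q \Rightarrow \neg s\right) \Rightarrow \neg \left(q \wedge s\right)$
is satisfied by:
  {s: False, q: False}
  {q: True, s: False}
  {s: True, q: False}


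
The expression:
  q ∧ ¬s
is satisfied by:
  {q: True, s: False}


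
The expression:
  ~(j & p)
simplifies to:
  ~j | ~p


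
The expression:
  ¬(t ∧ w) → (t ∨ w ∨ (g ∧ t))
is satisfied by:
  {t: True, w: True}
  {t: True, w: False}
  {w: True, t: False}


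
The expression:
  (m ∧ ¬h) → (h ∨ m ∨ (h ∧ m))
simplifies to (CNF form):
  True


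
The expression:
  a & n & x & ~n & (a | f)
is never true.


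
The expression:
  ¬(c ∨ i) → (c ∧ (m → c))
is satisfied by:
  {i: True, c: True}
  {i: True, c: False}
  {c: True, i: False}


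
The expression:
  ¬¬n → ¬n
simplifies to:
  ¬n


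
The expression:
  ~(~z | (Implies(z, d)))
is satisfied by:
  {z: True, d: False}


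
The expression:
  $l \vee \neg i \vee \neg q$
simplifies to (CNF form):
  $l \vee \neg i \vee \neg q$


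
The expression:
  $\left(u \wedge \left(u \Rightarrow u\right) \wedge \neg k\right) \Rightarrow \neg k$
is always true.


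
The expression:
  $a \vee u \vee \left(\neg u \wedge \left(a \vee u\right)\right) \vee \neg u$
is always true.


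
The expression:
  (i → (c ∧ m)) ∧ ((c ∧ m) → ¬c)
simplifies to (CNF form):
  ¬i ∧ (¬c ∨ ¬m)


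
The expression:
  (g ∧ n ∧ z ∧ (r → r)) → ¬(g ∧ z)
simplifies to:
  ¬g ∨ ¬n ∨ ¬z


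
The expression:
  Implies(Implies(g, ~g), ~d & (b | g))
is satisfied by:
  {b: True, g: True, d: False}
  {g: True, d: False, b: False}
  {b: True, g: True, d: True}
  {g: True, d: True, b: False}
  {b: True, d: False, g: False}


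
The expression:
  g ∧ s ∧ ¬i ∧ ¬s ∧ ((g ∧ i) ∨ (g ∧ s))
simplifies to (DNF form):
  False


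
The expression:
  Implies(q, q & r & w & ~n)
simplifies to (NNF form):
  ~q | (r & w & ~n)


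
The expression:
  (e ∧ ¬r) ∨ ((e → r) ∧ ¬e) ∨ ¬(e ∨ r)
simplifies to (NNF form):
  ¬e ∨ ¬r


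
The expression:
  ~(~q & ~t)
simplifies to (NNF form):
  q | t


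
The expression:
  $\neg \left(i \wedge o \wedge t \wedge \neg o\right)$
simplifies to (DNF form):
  $\text{True}$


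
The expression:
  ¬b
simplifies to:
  ¬b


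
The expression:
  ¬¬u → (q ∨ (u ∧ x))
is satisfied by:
  {x: True, q: True, u: False}
  {x: True, u: False, q: False}
  {q: True, u: False, x: False}
  {q: False, u: False, x: False}
  {x: True, q: True, u: True}
  {x: True, u: True, q: False}
  {q: True, u: True, x: False}


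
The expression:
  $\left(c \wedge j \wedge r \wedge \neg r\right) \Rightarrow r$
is always true.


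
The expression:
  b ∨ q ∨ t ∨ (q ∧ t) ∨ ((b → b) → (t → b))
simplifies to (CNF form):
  True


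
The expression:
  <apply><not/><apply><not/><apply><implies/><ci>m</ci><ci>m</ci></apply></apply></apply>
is always true.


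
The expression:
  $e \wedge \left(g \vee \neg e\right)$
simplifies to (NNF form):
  $e \wedge g$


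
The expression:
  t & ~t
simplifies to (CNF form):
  False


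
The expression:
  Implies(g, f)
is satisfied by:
  {f: True, g: False}
  {g: False, f: False}
  {g: True, f: True}


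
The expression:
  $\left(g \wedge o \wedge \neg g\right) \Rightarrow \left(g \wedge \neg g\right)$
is always true.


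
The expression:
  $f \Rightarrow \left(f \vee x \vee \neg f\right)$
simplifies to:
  $\text{True}$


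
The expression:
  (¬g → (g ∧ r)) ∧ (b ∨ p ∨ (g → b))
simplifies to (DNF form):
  (b ∧ g) ∨ (g ∧ p)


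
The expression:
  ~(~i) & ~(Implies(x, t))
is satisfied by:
  {i: True, x: True, t: False}


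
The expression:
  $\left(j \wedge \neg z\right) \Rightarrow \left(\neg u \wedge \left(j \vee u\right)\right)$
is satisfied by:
  {z: True, u: False, j: False}
  {u: False, j: False, z: False}
  {j: True, z: True, u: False}
  {j: True, u: False, z: False}
  {z: True, u: True, j: False}
  {u: True, z: False, j: False}
  {j: True, u: True, z: True}


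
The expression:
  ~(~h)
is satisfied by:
  {h: True}


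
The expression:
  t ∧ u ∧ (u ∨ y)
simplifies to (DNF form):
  t ∧ u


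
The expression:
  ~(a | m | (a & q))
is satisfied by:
  {a: False, m: False}


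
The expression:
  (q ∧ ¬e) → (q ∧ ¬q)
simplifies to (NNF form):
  e ∨ ¬q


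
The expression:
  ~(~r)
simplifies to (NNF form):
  r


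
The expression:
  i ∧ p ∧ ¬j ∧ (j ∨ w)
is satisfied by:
  {i: True, p: True, w: True, j: False}


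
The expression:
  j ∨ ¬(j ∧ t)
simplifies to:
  True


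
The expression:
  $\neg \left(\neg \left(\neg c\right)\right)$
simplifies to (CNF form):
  $\neg c$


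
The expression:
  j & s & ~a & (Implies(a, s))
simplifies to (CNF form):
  j & s & ~a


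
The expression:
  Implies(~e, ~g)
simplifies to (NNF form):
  e | ~g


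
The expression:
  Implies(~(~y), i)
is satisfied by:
  {i: True, y: False}
  {y: False, i: False}
  {y: True, i: True}


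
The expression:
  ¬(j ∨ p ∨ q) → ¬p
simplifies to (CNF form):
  True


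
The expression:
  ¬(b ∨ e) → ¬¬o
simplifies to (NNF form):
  b ∨ e ∨ o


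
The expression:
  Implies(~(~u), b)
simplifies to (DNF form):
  b | ~u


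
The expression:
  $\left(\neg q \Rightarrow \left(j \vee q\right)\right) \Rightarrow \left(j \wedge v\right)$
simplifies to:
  $\left(j \wedge v\right) \vee \left(\neg j \wedge \neg q\right)$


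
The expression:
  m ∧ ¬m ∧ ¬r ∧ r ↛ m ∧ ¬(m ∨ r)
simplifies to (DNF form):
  False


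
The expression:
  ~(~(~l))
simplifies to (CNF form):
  ~l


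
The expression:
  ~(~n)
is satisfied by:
  {n: True}


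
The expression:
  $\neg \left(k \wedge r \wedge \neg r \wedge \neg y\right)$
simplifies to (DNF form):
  $\text{True}$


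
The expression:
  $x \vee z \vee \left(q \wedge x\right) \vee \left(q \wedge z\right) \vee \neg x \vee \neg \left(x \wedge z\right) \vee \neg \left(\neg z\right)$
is always true.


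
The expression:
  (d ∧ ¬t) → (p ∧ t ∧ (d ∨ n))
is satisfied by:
  {t: True, d: False}
  {d: False, t: False}
  {d: True, t: True}


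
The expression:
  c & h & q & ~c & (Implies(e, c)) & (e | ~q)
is never true.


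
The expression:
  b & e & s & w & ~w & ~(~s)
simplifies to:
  False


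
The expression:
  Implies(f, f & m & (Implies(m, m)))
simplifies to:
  m | ~f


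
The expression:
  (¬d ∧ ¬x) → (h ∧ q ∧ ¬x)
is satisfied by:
  {x: True, d: True, q: True, h: True}
  {x: True, d: True, q: True, h: False}
  {x: True, d: True, h: True, q: False}
  {x: True, d: True, h: False, q: False}
  {x: True, q: True, h: True, d: False}
  {x: True, q: True, h: False, d: False}
  {x: True, q: False, h: True, d: False}
  {x: True, q: False, h: False, d: False}
  {d: True, q: True, h: True, x: False}
  {d: True, q: True, h: False, x: False}
  {d: True, h: True, q: False, x: False}
  {d: True, h: False, q: False, x: False}
  {q: True, h: True, d: False, x: False}


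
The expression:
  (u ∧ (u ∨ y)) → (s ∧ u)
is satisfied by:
  {s: True, u: False}
  {u: False, s: False}
  {u: True, s: True}


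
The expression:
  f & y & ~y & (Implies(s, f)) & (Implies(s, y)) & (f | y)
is never true.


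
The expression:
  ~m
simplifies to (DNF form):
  ~m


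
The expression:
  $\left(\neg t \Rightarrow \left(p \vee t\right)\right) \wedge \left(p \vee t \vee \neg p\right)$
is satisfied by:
  {t: True, p: True}
  {t: True, p: False}
  {p: True, t: False}


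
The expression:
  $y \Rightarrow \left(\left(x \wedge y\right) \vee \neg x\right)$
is always true.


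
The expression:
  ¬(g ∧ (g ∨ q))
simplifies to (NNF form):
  ¬g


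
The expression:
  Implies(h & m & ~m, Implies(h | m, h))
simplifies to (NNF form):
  True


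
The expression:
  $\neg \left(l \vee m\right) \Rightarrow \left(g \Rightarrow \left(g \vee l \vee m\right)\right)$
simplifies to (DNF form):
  $\text{True}$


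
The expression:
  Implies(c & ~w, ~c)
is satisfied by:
  {w: True, c: False}
  {c: False, w: False}
  {c: True, w: True}


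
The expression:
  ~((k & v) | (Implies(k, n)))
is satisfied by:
  {k: True, n: False, v: False}


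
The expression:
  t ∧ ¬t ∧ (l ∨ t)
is never true.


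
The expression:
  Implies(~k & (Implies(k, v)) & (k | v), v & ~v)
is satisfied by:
  {k: True, v: False}
  {v: False, k: False}
  {v: True, k: True}


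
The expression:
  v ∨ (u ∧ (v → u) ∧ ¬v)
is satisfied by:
  {v: True, u: True}
  {v: True, u: False}
  {u: True, v: False}


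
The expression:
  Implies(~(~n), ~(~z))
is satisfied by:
  {z: True, n: False}
  {n: False, z: False}
  {n: True, z: True}


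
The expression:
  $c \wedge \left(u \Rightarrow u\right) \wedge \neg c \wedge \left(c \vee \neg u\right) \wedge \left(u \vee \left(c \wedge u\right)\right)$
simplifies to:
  $\text{False}$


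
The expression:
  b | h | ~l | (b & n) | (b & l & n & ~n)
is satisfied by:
  {b: True, h: True, l: False}
  {b: True, l: False, h: False}
  {h: True, l: False, b: False}
  {h: False, l: False, b: False}
  {b: True, h: True, l: True}
  {b: True, l: True, h: False}
  {h: True, l: True, b: False}


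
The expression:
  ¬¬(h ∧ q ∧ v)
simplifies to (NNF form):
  h ∧ q ∧ v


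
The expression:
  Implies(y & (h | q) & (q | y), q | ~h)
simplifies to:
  q | ~h | ~y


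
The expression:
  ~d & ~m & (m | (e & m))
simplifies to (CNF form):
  False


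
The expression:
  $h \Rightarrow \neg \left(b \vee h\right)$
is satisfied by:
  {h: False}


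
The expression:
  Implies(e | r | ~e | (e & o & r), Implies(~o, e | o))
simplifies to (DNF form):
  e | o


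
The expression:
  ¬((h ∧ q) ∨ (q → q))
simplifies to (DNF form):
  False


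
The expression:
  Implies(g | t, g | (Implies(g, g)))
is always true.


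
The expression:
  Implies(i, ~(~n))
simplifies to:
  n | ~i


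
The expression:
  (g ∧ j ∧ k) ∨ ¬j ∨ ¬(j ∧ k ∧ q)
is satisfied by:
  {g: True, k: False, q: False, j: False}
  {g: False, k: False, q: False, j: False}
  {j: True, g: True, k: False, q: False}
  {j: True, g: False, k: False, q: False}
  {q: True, g: True, k: False, j: False}
  {q: True, g: False, k: False, j: False}
  {j: True, q: True, g: True, k: False}
  {j: True, q: True, g: False, k: False}
  {k: True, g: True, j: False, q: False}
  {k: True, g: False, j: False, q: False}
  {j: True, k: True, g: True, q: False}
  {j: True, k: True, g: False, q: False}
  {q: True, k: True, g: True, j: False}
  {q: True, k: True, g: False, j: False}
  {q: True, k: True, j: True, g: True}


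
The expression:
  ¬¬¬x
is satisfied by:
  {x: False}


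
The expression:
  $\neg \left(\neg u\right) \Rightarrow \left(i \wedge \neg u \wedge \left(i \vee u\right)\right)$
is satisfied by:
  {u: False}


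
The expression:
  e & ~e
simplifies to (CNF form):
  False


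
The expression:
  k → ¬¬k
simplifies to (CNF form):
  True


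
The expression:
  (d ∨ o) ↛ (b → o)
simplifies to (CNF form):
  b ∧ d ∧ ¬o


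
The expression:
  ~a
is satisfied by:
  {a: False}


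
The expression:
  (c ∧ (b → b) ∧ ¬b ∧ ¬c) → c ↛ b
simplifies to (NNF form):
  True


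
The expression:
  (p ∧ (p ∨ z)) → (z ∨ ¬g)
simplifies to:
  z ∨ ¬g ∨ ¬p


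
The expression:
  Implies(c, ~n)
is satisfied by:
  {c: False, n: False}
  {n: True, c: False}
  {c: True, n: False}


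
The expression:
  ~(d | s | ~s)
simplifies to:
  False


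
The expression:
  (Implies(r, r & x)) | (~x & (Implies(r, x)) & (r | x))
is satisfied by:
  {x: True, r: False}
  {r: False, x: False}
  {r: True, x: True}


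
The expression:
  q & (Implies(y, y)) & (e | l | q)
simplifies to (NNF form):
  q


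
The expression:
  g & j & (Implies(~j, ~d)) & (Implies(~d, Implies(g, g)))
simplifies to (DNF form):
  g & j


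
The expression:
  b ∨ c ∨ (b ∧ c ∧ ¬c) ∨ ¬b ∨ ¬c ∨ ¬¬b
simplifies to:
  True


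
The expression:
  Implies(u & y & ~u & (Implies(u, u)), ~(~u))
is always true.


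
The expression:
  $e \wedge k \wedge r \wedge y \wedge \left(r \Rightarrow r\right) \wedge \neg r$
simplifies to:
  $\text{False}$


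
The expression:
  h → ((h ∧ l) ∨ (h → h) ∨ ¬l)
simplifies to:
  True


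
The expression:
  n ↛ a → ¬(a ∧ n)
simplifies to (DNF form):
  True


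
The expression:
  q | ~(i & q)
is always true.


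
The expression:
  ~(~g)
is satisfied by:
  {g: True}


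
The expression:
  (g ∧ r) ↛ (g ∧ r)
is never true.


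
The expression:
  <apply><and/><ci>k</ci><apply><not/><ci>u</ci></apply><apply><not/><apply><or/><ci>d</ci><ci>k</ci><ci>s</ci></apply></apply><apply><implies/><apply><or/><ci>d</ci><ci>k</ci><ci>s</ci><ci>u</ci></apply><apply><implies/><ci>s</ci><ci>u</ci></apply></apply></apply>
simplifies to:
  <false/>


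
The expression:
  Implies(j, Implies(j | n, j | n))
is always true.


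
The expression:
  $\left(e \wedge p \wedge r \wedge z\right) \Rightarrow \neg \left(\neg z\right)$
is always true.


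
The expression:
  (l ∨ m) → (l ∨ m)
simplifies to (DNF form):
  True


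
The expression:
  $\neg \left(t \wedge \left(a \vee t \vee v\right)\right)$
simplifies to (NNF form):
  $\neg t$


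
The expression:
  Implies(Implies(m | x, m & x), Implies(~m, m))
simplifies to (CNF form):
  m | x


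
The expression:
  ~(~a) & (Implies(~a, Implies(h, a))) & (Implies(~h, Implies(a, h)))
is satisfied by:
  {a: True, h: True}


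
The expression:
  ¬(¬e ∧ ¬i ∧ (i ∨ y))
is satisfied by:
  {i: True, e: True, y: False}
  {i: True, e: False, y: False}
  {e: True, i: False, y: False}
  {i: False, e: False, y: False}
  {i: True, y: True, e: True}
  {i: True, y: True, e: False}
  {y: True, e: True, i: False}


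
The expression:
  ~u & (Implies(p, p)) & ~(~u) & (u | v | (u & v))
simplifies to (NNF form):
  False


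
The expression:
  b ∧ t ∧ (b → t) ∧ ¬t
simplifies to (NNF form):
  False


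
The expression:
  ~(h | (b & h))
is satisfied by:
  {h: False}


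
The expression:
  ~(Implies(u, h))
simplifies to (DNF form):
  u & ~h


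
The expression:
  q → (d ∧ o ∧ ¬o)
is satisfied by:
  {q: False}


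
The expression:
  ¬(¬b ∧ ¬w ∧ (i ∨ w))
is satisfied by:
  {b: True, w: True, i: False}
  {b: True, w: False, i: False}
  {w: True, b: False, i: False}
  {b: False, w: False, i: False}
  {b: True, i: True, w: True}
  {b: True, i: True, w: False}
  {i: True, w: True, b: False}


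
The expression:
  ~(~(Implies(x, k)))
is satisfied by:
  {k: True, x: False}
  {x: False, k: False}
  {x: True, k: True}


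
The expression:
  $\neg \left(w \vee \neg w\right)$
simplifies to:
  $\text{False}$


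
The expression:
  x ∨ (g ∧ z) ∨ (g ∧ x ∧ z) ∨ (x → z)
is always true.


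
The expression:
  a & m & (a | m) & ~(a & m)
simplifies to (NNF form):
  False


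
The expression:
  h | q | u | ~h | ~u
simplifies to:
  True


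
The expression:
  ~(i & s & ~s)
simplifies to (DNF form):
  True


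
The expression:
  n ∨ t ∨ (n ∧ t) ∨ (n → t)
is always true.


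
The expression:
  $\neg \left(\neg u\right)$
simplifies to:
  $u$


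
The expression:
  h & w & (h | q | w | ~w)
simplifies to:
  h & w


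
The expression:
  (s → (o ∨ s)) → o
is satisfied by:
  {o: True}


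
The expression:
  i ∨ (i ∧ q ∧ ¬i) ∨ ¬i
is always true.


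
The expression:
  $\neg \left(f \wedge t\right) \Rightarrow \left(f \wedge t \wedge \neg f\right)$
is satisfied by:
  {t: True, f: True}


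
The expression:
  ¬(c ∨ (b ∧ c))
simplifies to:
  ¬c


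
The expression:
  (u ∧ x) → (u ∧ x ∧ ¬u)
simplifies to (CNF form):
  ¬u ∨ ¬x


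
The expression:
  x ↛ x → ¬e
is always true.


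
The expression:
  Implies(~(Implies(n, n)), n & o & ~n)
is always true.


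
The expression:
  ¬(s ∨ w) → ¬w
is always true.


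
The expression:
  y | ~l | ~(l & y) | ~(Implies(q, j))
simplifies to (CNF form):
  True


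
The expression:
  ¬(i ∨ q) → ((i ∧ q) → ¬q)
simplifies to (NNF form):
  True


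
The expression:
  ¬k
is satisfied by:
  {k: False}


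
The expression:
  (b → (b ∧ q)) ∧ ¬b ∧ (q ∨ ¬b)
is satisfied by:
  {b: False}


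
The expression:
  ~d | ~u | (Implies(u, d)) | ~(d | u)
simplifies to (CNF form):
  True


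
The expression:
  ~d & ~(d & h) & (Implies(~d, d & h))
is never true.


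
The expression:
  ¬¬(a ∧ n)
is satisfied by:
  {a: True, n: True}


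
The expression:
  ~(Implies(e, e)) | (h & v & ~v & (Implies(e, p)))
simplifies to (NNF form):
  False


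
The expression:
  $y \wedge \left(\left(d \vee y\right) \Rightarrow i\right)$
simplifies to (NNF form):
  $i \wedge y$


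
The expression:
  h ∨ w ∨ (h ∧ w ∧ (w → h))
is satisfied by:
  {h: True, w: True}
  {h: True, w: False}
  {w: True, h: False}


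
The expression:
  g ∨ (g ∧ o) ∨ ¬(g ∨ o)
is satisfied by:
  {g: True, o: False}
  {o: False, g: False}
  {o: True, g: True}


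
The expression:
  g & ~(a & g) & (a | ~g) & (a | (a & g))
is never true.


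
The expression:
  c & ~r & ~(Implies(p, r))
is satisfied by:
  {c: True, p: True, r: False}


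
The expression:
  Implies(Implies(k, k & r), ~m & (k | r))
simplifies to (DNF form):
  (k & ~r) | (r & ~m)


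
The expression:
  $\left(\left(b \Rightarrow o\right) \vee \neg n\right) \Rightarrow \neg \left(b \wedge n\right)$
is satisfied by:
  {o: False, n: False, b: False}
  {b: True, o: False, n: False}
  {n: True, o: False, b: False}
  {b: True, n: True, o: False}
  {o: True, b: False, n: False}
  {b: True, o: True, n: False}
  {n: True, o: True, b: False}


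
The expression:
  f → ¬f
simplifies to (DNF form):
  ¬f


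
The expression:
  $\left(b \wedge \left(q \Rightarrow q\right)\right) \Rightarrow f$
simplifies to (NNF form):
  $f \vee \neg b$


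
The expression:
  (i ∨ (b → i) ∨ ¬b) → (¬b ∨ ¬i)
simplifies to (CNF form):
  ¬b ∨ ¬i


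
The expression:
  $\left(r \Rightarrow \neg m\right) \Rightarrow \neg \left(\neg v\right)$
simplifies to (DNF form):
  $v \vee \left(m \wedge r\right)$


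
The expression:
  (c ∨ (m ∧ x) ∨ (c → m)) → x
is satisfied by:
  {x: True}


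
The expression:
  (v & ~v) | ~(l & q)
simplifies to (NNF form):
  ~l | ~q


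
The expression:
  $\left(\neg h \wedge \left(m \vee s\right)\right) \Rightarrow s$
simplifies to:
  $h \vee s \vee \neg m$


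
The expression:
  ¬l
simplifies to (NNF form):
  ¬l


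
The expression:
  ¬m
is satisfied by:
  {m: False}


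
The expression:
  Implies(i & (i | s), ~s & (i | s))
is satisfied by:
  {s: False, i: False}
  {i: True, s: False}
  {s: True, i: False}


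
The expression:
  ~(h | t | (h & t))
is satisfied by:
  {h: False, t: False}


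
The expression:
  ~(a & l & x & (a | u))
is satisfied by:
  {l: False, a: False, x: False}
  {x: True, l: False, a: False}
  {a: True, l: False, x: False}
  {x: True, a: True, l: False}
  {l: True, x: False, a: False}
  {x: True, l: True, a: False}
  {a: True, l: True, x: False}


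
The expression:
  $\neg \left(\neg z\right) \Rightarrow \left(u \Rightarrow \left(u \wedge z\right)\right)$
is always true.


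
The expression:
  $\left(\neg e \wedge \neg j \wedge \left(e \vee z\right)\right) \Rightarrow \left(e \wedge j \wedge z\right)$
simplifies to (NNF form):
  $e \vee j \vee \neg z$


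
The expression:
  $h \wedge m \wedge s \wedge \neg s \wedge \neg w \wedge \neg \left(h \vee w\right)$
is never true.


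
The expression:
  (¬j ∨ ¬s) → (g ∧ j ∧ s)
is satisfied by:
  {j: True, s: True}


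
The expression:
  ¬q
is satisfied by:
  {q: False}


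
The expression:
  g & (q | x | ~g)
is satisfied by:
  {g: True, x: True, q: True}
  {g: True, x: True, q: False}
  {g: True, q: True, x: False}


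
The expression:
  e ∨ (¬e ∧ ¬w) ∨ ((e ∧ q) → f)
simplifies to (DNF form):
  True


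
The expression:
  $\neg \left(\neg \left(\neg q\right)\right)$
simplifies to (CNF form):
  $\neg q$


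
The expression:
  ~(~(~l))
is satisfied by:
  {l: False}


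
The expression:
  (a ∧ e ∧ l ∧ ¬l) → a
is always true.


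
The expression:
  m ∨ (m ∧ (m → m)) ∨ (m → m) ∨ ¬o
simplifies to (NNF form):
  True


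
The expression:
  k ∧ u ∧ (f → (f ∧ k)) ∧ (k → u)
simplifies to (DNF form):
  k ∧ u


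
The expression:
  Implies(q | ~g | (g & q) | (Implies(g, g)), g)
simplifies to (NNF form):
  g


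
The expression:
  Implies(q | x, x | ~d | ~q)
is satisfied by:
  {x: True, q: False, d: False}
  {q: False, d: False, x: False}
  {x: True, d: True, q: False}
  {d: True, q: False, x: False}
  {x: True, q: True, d: False}
  {q: True, x: False, d: False}
  {x: True, d: True, q: True}


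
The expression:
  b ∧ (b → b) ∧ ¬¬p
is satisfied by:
  {p: True, b: True}


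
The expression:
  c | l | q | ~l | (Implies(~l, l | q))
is always true.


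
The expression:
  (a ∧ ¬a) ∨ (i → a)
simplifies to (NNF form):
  a ∨ ¬i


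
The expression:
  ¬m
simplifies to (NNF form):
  ¬m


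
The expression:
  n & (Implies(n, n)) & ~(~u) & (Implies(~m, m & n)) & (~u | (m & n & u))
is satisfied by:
  {m: True, u: True, n: True}


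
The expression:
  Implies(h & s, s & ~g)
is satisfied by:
  {s: False, g: False, h: False}
  {h: True, s: False, g: False}
  {g: True, s: False, h: False}
  {h: True, g: True, s: False}
  {s: True, h: False, g: False}
  {h: True, s: True, g: False}
  {g: True, s: True, h: False}


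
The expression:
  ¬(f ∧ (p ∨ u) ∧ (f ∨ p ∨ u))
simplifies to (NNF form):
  (¬p ∧ ¬u) ∨ ¬f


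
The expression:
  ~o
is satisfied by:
  {o: False}


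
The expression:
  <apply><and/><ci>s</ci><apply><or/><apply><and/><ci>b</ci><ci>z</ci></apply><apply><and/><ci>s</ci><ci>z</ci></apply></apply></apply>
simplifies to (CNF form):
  <apply><and/><ci>s</ci><ci>z</ci></apply>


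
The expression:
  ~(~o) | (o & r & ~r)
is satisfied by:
  {o: True}


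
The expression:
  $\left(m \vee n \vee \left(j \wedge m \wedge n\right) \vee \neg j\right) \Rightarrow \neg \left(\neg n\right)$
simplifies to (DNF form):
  $n \vee \left(j \wedge \neg m\right)$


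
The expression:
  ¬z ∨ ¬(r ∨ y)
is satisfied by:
  {r: False, z: False, y: False}
  {y: True, r: False, z: False}
  {r: True, y: False, z: False}
  {y: True, r: True, z: False}
  {z: True, y: False, r: False}


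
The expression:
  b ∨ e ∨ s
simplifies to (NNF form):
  b ∨ e ∨ s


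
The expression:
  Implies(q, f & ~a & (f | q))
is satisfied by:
  {f: True, a: False, q: False}
  {a: False, q: False, f: False}
  {f: True, a: True, q: False}
  {a: True, f: False, q: False}
  {q: True, f: True, a: False}


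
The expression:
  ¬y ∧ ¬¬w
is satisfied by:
  {w: True, y: False}


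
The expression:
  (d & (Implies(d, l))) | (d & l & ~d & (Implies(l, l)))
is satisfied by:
  {d: True, l: True}


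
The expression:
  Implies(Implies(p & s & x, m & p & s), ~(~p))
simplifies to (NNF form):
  p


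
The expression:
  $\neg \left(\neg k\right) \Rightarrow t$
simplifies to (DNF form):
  $t \vee \neg k$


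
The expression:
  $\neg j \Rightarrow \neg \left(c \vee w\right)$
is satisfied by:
  {j: True, w: False, c: False}
  {c: True, j: True, w: False}
  {j: True, w: True, c: False}
  {c: True, j: True, w: True}
  {c: False, w: False, j: False}


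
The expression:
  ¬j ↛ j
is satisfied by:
  {j: False}


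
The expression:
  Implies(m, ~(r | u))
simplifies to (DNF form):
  ~m | (~r & ~u)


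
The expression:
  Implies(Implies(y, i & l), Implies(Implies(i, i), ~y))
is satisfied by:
  {l: False, y: False, i: False}
  {i: True, l: False, y: False}
  {y: True, l: False, i: False}
  {i: True, y: True, l: False}
  {l: True, i: False, y: False}
  {i: True, l: True, y: False}
  {y: True, l: True, i: False}


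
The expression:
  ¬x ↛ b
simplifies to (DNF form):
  b ∨ ¬x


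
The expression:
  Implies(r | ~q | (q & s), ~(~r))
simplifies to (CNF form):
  (q | r) & (r | ~s)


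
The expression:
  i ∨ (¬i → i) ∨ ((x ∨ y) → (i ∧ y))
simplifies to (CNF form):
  (i ∨ ¬x) ∧ (i ∨ ¬y)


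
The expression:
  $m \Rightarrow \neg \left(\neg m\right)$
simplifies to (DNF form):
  $\text{True}$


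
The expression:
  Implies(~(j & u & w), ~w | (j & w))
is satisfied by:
  {j: True, w: False}
  {w: False, j: False}
  {w: True, j: True}


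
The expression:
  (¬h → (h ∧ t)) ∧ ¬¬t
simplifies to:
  h ∧ t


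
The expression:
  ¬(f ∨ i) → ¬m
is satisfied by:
  {i: True, f: True, m: False}
  {i: True, f: False, m: False}
  {f: True, i: False, m: False}
  {i: False, f: False, m: False}
  {i: True, m: True, f: True}
  {i: True, m: True, f: False}
  {m: True, f: True, i: False}


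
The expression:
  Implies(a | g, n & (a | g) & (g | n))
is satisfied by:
  {n: True, a: False, g: False}
  {n: True, g: True, a: False}
  {n: True, a: True, g: False}
  {n: True, g: True, a: True}
  {g: False, a: False, n: False}


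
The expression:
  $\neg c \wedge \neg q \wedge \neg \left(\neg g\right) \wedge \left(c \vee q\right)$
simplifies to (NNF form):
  $\text{False}$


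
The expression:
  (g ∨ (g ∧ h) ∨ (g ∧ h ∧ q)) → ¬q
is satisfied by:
  {g: False, q: False}
  {q: True, g: False}
  {g: True, q: False}
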